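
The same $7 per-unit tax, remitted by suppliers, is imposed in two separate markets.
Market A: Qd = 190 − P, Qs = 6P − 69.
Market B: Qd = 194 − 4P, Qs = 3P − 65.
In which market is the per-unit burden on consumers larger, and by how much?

Market A, by $3.

Market A: pre-tax P* = $37, Q* = 153; post-tax Q = 147; per-unit burden on consumers = $6.
Market B: pre-tax P* = $37, Q* = 46; post-tax Q = 34; per-unit burden on consumers = $3.
Difference: $6 vs $3 → market A is larger by $3.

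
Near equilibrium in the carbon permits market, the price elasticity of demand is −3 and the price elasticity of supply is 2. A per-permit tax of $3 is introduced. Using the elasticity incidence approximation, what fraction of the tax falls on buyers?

Buyers' share ≈ 0.4.

Incidence ratio: buyers' share ≈ εs / (εs + |εd|) = 2 / (2 + 3) = 0.4.
Supply is the less elastic side, so buyers bear the smaller share.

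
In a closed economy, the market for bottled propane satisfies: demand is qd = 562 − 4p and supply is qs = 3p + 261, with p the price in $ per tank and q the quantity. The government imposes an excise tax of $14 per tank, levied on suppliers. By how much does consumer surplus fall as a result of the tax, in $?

Consumer surplus falls by $2268.

Before the tax: set 562 − 4p = 3p + 261 → p* = $43, q* = 390.
With the tax collected from suppliers, supply shifts: qs = 3(p − 14) + 261.
New equilibrium: buyers pay $49, suppliers receive $35, q = 366. (Wedge: pb − ps = 14.)
ΔCS is the trapezoid between Q = 366 and Q = 390 of height $6: ½ · (390 + 366) · 6 = $2268.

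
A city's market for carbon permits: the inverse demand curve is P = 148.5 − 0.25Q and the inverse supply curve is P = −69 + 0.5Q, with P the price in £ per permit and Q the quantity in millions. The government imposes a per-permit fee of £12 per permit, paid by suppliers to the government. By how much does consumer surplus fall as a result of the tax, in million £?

Consumer surplus falls by £1128 million.

Inverting to Q(P) form: Qd = 594 − 4P; Qs = 2P + 138.
Before the tax: set 594 − 4P = 2P + 138 → P* = £76, Q* = 290.
With the tax collected from suppliers, supply shifts: Qs = 2(P − 12) + 138.
Solving gives Q = 274 with consumers paying £80 and suppliers receiving £68 (the £12 wedge).
ΔCS is the trapezoid between Q = 274 and Q = 290 of height £4: ½ · (290 + 274) · 4 = £1128.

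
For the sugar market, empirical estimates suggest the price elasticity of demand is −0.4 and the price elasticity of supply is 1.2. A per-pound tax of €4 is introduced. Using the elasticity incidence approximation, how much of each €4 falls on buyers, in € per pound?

Incidence ratio: buyers' share ≈ εs / (εs + |εd|) = 1.2 / (1.2 + 0.4) = 0.75.
So buyers bear ≈ 0.75 × €4 = €3; sellers bear €1.

Buyers bear ≈ €3 per pound.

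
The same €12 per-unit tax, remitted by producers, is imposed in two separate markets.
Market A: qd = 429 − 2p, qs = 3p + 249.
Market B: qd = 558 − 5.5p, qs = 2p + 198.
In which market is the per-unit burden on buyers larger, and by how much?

Market A: pre-tax p* = €36, q* = 357; post-tax q = 342.6; per-unit burden on buyers = €7.2.
Market B: pre-tax p* = €48, q* = 294; post-tax q = 276.4; per-unit burden on buyers = €3.2.
Difference: €7.2 vs €3.2 → market A is larger by €4.

Market A, by €4.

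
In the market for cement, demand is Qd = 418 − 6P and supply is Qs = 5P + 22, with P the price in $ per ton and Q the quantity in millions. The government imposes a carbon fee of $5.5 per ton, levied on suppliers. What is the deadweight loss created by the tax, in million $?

Deadweight loss = $41.25 million.

Without the tax, 418 − 6P = 5P + 22 gives 11P = 396, so P* = $36 and Q* = 202.
With the tax collected from suppliers, supply shifts: Qs = 5(P − 5.5) + 22.
Solving gives Q = 187 with buyers paying $38.5 and suppliers receiving $33 (the $5.5 wedge).
Quantity falls by |ΔQ| = |202 − 187| = 15.
DWL = ½ · t · |ΔQ| = ½ · 5.5 · 15 = $41.25.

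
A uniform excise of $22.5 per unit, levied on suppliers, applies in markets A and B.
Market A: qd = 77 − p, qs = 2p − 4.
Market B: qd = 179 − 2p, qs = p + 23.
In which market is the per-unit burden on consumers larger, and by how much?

Market A: pre-tax p* = $27, q* = 50; post-tax q = 35; per-unit burden on consumers = $15.
Market B: pre-tax p* = $52, q* = 75; post-tax q = 60; per-unit burden on consumers = $7.5.
Difference: $15 vs $7.5 → market A is larger by $7.5.

Market A, by $7.5.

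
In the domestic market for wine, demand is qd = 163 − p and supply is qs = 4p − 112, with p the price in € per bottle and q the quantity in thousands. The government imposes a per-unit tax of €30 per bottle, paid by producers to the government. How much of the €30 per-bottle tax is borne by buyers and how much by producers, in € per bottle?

Before the tax: set 163 − p = 4p − 112 → p* = €55, q* = 108.
With the tax collected from producers, supply shifts: qs = 4(p − 30) − 112.
New equilibrium: buyers pay €79, producers receive €49, q = 84. (Wedge: pb − ps = 30.)
Burden on buyers: €24; on producers: €6. (They sum to €30.)

Buyers bear €24 per bottle; producers bear €6 per bottle.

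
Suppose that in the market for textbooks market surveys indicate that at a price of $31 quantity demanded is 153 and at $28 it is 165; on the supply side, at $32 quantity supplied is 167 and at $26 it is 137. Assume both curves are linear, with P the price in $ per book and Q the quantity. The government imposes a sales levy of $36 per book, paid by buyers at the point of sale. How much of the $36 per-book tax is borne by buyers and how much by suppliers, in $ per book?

Demand slope: (165 − 153)/(28 − 31) = -4, so Qd = 277 − 4P.
Supply slope: (137 − 167)/(26 − 32) = 5, so Qs = 5P + 7.
Before the tax: set 277 − 4P = 5P + 7 → P* = $30, Q* = 157.
With the tax collected from buyers, demand (in seller-price terms) shifts: Qd = 277 − 4(P + 36).
Solving gives Q = 77 with buyers paying $50 and suppliers receiving $14 (the $36 wedge).
Burden on buyers: $20; on suppliers: $16. (They sum to $36.)
The less price-elastic side of the market bears the larger share of a per-unit tax.

Buyers bear $20 per book; suppliers bear $16 per book.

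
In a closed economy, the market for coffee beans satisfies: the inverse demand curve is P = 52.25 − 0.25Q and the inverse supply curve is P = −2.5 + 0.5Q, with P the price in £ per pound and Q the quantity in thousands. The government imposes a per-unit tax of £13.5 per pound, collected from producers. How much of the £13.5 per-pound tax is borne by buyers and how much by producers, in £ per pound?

Rewrite in direct form: Qd = 209 − 4P and Qs = 2P + 5.
Before the tax: set 209 − 4P = 2P + 5 → P* = £34, Q* = 73.
With the tax collected from producers, supply shifts: Qs = 2(P − 13.5) + 5.
Solving gives Q = 55 with buyers paying £38.5 and producers receiving £25 (the £13.5 wedge).
Burden on buyers: £4.5; on producers: £9. (They sum to £13.5.)
The less price-elastic side of the market bears the larger share of a per-unit tax.

Buyers bear £4.5 per pound; producers bear £9 per pound.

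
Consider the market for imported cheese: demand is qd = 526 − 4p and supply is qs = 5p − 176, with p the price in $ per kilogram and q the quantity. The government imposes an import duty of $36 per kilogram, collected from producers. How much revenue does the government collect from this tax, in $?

Without the tax, 526 − 4p = 5p − 176 gives 9p = 702, so p* = $78 and q* = 214.
With the tax collected from producers, supply shifts: qs = 5(p − 36) − 176.
Solving gives q = 134 with consumers paying $98 and producers receiving $62 (the $36 wedge).
Revenue = t · Q = 36 · 134 = $4824.

Tax revenue = $4824.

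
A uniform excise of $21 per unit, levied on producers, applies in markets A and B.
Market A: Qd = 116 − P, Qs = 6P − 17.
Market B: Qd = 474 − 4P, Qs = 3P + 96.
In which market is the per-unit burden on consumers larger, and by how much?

Market A: pre-tax P* = $19, Q* = 97; post-tax Q = 79; per-unit burden on consumers = $18.
Market B: pre-tax P* = $54, Q* = 258; post-tax Q = 222; per-unit burden on consumers = $9.
Difference: $18 vs $9 → market A is larger by $9.

Market A, by $9.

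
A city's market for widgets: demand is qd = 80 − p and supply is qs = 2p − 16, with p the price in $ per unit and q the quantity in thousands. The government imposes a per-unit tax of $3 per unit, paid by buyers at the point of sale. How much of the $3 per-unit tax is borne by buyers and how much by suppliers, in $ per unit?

Buyers bear $2 per unit; suppliers bear $1 per unit.

Without the tax, 80 − p = 2p − 16 gives 3p = 96, so p* = $32 and q* = 48.
With the tax collected from buyers, demand (in seller-price terms) shifts: qd = 80 − (p + 3).
Solving gives q = 46 with buyers paying $34 and suppliers receiving $31 (the $3 wedge).
Burden on buyers: $2; on suppliers: $1. (They sum to $3.)
The less price-elastic side of the market bears the larger share of a per-unit tax.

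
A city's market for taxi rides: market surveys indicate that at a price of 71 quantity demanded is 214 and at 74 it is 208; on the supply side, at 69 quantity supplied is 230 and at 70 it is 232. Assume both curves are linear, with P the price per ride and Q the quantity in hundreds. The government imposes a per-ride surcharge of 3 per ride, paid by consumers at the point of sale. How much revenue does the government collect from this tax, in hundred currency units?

Tax revenue = 663 hundred.

Demand slope: (208 − 214)/(74 − 71) = -2, so Qd = 356 − 2P.
Supply slope: (232 − 230)/(70 − 69) = 2, so Qs = 2P + 92.
Before the tax: set 356 − 2P = 2P + 92 → P* = 66, Q* = 224.
With the tax collected from consumers, demand (in seller-price terms) shifts: Qd = 356 − 2(P + 3).
New equilibrium: consumers pay 67.5, suppliers receive 64.5, Q = 221. (Wedge: Pb − Ps = 3.)
Revenue = t · Q = 3 · 221 = 663.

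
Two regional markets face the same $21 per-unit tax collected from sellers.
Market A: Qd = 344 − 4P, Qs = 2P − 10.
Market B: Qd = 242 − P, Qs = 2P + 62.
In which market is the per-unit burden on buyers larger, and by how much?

Market B, by $7.

Market A: pre-tax P* = $59, Q* = 108; post-tax Q = 80; per-unit burden on buyers = $7.
Market B: pre-tax P* = $60, Q* = 182; post-tax Q = 168; per-unit burden on buyers = $14.
Difference: $7 vs $14 → market B is larger by $7.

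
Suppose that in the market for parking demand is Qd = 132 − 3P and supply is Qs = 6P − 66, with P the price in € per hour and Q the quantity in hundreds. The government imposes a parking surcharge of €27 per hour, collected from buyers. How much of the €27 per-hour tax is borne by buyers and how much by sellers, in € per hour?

Without the tax, 132 − 3P = 6P − 66 gives 9P = 198, so P* = €22 and Q* = 66.
With the tax collected from buyers, demand (in seller-price terms) shifts: Qd = 132 − 3(P + 27).
New equilibrium: buyers pay €40, sellers receive €13, Q = 12. (Wedge: Pb − Ps = 27.)
Burden on buyers: €18; on sellers: €9. (They sum to €27.)
The less price-elastic side of the market bears the larger share of a per-unit tax.

Buyers bear €18 per hour; sellers bear €9 per hour.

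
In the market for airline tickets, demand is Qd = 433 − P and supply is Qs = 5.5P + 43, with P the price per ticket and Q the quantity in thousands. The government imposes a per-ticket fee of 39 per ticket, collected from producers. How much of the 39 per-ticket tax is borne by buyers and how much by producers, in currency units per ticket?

Before the tax: set 433 − P = 5.5P + 43 → P* = 60, Q* = 373.
With the tax collected from producers, supply shifts: Qs = 5.5(P − 39) + 43.
Solving gives Q = 340 with buyers paying 93 and producers receiving 54 (the 39 wedge).
Burden on buyers: 33; on producers: 6. (They sum to 39.)
The less price-elastic side of the market bears the larger share of a per-unit tax.

Buyers bear 33 per ticket; producers bear 6 per ticket.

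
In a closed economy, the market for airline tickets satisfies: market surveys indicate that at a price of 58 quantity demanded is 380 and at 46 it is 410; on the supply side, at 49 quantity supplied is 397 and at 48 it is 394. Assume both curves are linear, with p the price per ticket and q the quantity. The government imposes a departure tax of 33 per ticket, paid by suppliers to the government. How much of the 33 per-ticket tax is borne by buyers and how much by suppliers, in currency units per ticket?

Buyers bear 18 per ticket; suppliers bear 15 per ticket.

Demand slope: (410 − 380)/(46 − 58) = -2.5, so qd = 525 − 2.5p.
Supply slope: (394 − 397)/(48 − 49) = 3, so qs = 3p + 250.
Without the tax, 525 − 2.5p = 3p + 250 gives 5.5p = 275, so p* = 50 and q* = 400.
With the tax collected from suppliers, supply shifts: qs = 3(p − 33) + 250.
New equilibrium: buyers pay 68, suppliers receive 35, q = 355. (Wedge: pb − ps = 33.)
Burden on buyers: 18; on suppliers: 15. (They sum to 33.)
The less price-elastic side of the market bears the larger share of a per-unit tax.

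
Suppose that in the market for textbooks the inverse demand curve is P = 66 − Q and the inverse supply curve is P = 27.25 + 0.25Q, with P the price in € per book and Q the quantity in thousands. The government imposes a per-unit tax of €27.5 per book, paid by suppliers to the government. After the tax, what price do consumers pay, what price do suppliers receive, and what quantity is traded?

Rewrite in direct form: Qd = 66 − P and Qs = 4P − 109.
Before the tax: set 66 − P = 4P − 109 → P* = €35, Q* = 31.
With the tax collected from suppliers, supply shifts: Qs = 4(P − 27.5) − 109.
Solving gives Q = 9 with consumers paying €57 and suppliers receiving €29.5 (the €27.5 wedge).

Consumers pay €57; suppliers receive €29.5; quantity = 9.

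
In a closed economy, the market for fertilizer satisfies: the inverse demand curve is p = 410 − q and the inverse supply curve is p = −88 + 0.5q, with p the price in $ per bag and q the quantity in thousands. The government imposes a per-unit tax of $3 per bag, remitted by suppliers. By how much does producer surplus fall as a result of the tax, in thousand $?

Producer surplus falls by $331 thousand.

Rewrite in direct form: qd = 410 − p and qs = 2p + 176.
Without the tax, 410 − p = 2p + 176 gives 3p = 234, so p* = $78 and q* = 332.
With the tax collected from suppliers, supply shifts: qs = 2(p − 3) + 176.
New equilibrium: consumers pay $80, suppliers receive $77, q = 330. (Wedge: pb − ps = 3.)
ΔPS is the trapezoid between Q = 330 and Q = 332 of height $1: ½ · (332 + 330) · 1 = $331.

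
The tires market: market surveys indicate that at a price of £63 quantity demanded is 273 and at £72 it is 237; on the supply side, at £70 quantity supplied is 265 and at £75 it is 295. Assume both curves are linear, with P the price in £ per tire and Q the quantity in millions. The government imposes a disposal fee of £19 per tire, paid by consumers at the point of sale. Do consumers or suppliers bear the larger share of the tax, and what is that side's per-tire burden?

Consumers bear the larger share: £11.4 per tire.

Demand slope: (237 − 273)/(72 − 63) = -4, so Qd = 525 − 4P.
Supply slope: (295 − 265)/(75 − 70) = 6, so Qs = 6P − 155.
Before the tax: set 525 − 4P = 6P − 155 → P* = £68, Q* = 253.
With the tax collected from consumers, demand (in seller-price terms) shifts: Qd = 525 − 4(P + 19).
Solving gives Q = 207.4 with consumers paying £79.4 and suppliers receiving £60.4 (the £19 wedge).
Per-tire burden: consumers £11.4, suppliers £7.6.
Consumers take the larger share because demand is less price-elastic here (demand slope 4 vs supply slope 6).
The less price-elastic side of the market bears the larger share of a per-unit tax.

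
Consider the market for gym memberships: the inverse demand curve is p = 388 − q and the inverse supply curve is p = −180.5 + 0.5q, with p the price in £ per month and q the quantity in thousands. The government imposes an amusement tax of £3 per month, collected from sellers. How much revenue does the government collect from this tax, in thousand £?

Tax revenue = £1131 thousand.

Rewrite in direct form: qd = 388 − p and qs = 2p + 361.
Without the tax, 388 − p = 2p + 361 gives 3p = 27, so p* = £9 and q* = 379.
With the tax collected from sellers, supply shifts: qs = 2(p − 3) + 361.
New equilibrium: consumers pay £11, sellers receive £8, q = 377. (Wedge: pb − ps = 3.)
Revenue = t · Q = 3 · 377 = £1131.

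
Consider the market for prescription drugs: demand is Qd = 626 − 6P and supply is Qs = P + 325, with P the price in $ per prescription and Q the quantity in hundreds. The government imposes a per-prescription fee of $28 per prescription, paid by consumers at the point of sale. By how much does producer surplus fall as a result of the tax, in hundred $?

Producer surplus falls by $8544 hundred.

Before the tax: set 626 − 6P = P + 325 → P* = $43, Q* = 368.
With the tax collected from consumers, demand (in seller-price terms) shifts: Qd = 626 − 6(P + 28).
Solving gives Q = 344 with consumers paying $47 and sellers receiving $19 (the $28 wedge).
ΔPS is the trapezoid between Q = 344 and Q = 368 of height $24: ½ · (368 + 344) · 24 = $8544.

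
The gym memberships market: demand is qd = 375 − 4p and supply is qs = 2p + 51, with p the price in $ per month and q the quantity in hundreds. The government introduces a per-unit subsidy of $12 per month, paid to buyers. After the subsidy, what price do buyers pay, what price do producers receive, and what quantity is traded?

Buyers pay $50; producers receive $62; quantity = 175.

Before the subsidy: set 375 − 4p = 2p + 51 → p* = $54, q* = 159.
With a per-unit subsidy paid to buyers, each effectively pays p − 12, so demand becomes qd = 375 − 4(p − 12).
Solving gives q = 175 with buyers paying $50 and producers receiving $62 (the $12 wedge).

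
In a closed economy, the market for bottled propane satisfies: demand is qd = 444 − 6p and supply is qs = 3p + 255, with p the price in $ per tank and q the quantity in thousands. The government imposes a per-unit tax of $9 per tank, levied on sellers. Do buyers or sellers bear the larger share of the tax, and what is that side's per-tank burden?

Sellers bear the larger share: $6 per tank.

Before the tax: set 444 − 6p = 3p + 255 → p* = $21, q* = 318.
With the tax collected from sellers, supply shifts: qs = 3(p − 9) + 255.
New equilibrium: buyers pay $24, sellers receive $15, q = 300. (Wedge: pb − ps = 9.)
Per-tank burden: buyers $3, sellers $6.
Sellers take the larger share because supply is less price-elastic here (demand slope 6 vs supply slope 3).
The less price-elastic side of the market bears the larger share of a per-unit tax.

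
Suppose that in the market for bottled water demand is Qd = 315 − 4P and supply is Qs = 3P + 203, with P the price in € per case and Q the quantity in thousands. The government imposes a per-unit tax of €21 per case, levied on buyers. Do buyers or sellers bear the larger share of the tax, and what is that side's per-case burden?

Without the tax, 315 − 4P = 3P + 203 gives 7P = 112, so P* = €16 and Q* = 251.
With the tax collected from buyers, demand (in seller-price terms) shifts: Qd = 315 − 4(P + 21).
Solving gives Q = 215 with buyers paying €25 and sellers receiving €4 (the €21 wedge).
Per-case burden: buyers €9, sellers €12.
Sellers take the larger share because supply is less price-elastic here (demand slope 4 vs supply slope 3).
The less price-elastic side of the market bears the larger share of a per-unit tax.

Sellers bear the larger share: €12 per case.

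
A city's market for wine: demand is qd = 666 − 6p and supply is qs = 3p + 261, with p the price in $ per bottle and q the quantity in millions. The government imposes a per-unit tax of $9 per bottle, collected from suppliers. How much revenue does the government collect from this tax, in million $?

Before the tax: set 666 − 6p = 3p + 261 → p* = $45, q* = 396.
With the tax collected from suppliers, supply shifts: qs = 3(p − 9) + 261.
Solving gives q = 378 with consumers paying $48 and suppliers receiving $39 (the $9 wedge).
Revenue = t · Q = 9 · 378 = $3402.

Tax revenue = $3402 million.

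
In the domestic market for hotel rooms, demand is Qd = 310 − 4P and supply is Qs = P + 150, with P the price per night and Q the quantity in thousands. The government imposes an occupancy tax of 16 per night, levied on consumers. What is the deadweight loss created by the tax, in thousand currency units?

Before the tax: set 310 − 4P = P + 150 → P* = 32, Q* = 182.
With the tax collected from consumers, demand (in seller-price terms) shifts: Qd = 310 − 4(P + 16).
New equilibrium: consumers pay 35.2, suppliers receive 19.2, Q = 169.2. (Wedge: Pb − Ps = 16.)
Quantity falls by |ΔQ| = |182 − 169.2| = 12.8.
DWL = ½ · t · |ΔQ| = ½ · 16 · 12.8 = 102.4.

Deadweight loss = 102.4 thousand.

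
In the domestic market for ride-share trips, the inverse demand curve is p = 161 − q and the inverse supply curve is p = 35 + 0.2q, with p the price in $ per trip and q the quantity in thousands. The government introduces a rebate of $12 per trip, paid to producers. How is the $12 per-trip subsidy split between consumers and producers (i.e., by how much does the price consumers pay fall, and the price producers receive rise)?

Consumers gain $10 per trip; producers gain $2 per trip.

Rewrite in direct form: qd = 161 − p and qs = 5p − 175.
Without the subsidy, 161 − p = 5p − 175 gives 6p = 336, so p* = $56 and q* = 105.
With a per-unit subsidy paid to producers, each receives p + 12 per unit sold, so supply becomes qs = 5(p + 12) − 175.
Solving gives q = 115 with consumers paying $46 and producers receiving $58 (the $12 wedge).
Gain to consumers: $10; to producers: $2. (They sum to $12.)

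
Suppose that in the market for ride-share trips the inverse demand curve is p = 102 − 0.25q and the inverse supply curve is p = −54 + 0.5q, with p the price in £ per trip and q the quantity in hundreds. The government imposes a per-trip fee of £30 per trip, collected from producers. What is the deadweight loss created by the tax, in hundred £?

Inverting to q(p) form: qd = 408 − 4p; qs = 2p + 108.
Before the tax: set 408 − 4p = 2p + 108 → p* = £50, q* = 208.
With the tax collected from producers, supply shifts: qs = 2(p − 30) + 108.
New equilibrium: buyers pay £60, producers receive £30, q = 168. (Wedge: pb − ps = 30.)
Quantity falls by |ΔQ| = |208 − 168| = 40.
DWL = ½ · t · |ΔQ| = ½ · 30 · 40 = £600.

Deadweight loss = £600 hundred.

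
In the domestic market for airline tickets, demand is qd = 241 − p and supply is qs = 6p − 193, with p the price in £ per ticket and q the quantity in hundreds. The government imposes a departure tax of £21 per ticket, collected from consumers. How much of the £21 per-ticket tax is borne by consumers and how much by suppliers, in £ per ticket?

Consumers bear £18 per ticket; suppliers bear £3 per ticket.

Without the tax, 241 − p = 6p − 193 gives 7p = 434, so p* = £62 and q* = 179.
With the tax collected from consumers, demand (in seller-price terms) shifts: qd = 241 − (p + 21).
Solving gives q = 161 with consumers paying £80 and suppliers receiving £59 (the £21 wedge).
Burden on consumers: £18; on suppliers: £3. (They sum to £21.)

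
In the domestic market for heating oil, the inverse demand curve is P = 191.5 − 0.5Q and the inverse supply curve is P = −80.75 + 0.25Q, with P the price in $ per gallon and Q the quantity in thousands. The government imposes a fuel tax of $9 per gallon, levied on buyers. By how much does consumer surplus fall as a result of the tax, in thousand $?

Consumer surplus falls by $2142 thousand.

Inverting to Q(P) form: Qd = 383 − 2P; Qs = 4P + 323.
Without the tax, 383 − 2P = 4P + 323 gives 6P = 60, so P* = $10 and Q* = 363.
With the tax collected from buyers, demand (in seller-price terms) shifts: Qd = 383 − 2(P + 9).
Solving gives Q = 351 with buyers paying $16 and producers receiving $7 (the $9 wedge).
ΔCS is the trapezoid between Q = 351 and Q = 363 of height $6: ½ · (363 + 351) · 6 = $2142.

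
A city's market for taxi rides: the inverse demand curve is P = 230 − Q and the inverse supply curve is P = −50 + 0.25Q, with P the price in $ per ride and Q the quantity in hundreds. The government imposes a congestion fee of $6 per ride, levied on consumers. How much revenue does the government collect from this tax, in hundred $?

Rewrite in direct form: Qd = 230 − P and Qs = 4P + 200.
Without the tax, 230 − P = 4P + 200 gives 5P = 30, so P* = $6 and Q* = 224.
With the tax collected from consumers, demand (in seller-price terms) shifts: Qd = 230 − (P + 6).
New equilibrium: consumers pay $10.8, producers receive $4.8, Q = 219.2. (Wedge: Pb − Ps = 6.)
Revenue = t · Q = 6 · 219.2 = $1315.2.

Tax revenue = $1315.2 hundred.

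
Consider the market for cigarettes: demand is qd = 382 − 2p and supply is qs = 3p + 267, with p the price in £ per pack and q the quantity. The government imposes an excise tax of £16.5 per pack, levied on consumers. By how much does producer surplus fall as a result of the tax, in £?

Before the tax: set 382 − 2p = 3p + 267 → p* = £23, q* = 336.
With the tax collected from consumers, demand (in seller-price terms) shifts: qd = 382 − 2(p + 16.5).
New equilibrium: consumers pay £32.9, sellers receive £16.4, q = 316.2. (Wedge: pb − ps = 16.5.)
ΔPS is the trapezoid between Q = 316.2 and Q = 336 of height £6.6: ½ · (336 + 316.2) · 6.6 = £2152.26.

Producer surplus falls by £2152.26.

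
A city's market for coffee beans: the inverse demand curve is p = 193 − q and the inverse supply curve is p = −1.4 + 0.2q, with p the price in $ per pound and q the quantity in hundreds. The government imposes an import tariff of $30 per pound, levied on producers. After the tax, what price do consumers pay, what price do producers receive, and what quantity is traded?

Inverting to q(p) form: qd = 193 − p; qs = 5p + 7.
Before the tax: set 193 − p = 5p + 7 → p* = $31, q* = 162.
With the tax collected from producers, supply shifts: qs = 5(p − 30) + 7.
New equilibrium: consumers pay $56, producers receive $26, q = 137. (Wedge: pb − ps = 30.)

Consumers pay $56; producers receive $26; quantity = 137.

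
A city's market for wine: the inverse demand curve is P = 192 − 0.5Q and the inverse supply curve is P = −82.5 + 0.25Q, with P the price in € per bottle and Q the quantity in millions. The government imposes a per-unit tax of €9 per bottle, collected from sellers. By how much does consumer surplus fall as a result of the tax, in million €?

Inverting to Q(P) form: Qd = 384 − 2P; Qs = 4P + 330.
Without the tax, 384 − 2P = 4P + 330 gives 6P = 54, so P* = €9 and Q* = 366.
With the tax collected from sellers, supply shifts: Qs = 4(P − 9) + 330.
New equilibrium: buyers pay €15, sellers receive €6, Q = 354. (Wedge: Pb − Ps = 9.)
ΔCS is the trapezoid between Q = 354 and Q = 366 of height €6: ½ · (366 + 354) · 6 = €2160.

Consumer surplus falls by €2160 million.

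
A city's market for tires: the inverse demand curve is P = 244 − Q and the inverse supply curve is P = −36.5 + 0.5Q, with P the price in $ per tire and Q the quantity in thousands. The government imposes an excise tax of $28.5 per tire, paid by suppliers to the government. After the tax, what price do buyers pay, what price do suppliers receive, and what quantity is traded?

Inverting to Q(P) form: Qd = 244 − P; Qs = 2P + 73.
Without the tax, 244 − P = 2P + 73 gives 3P = 171, so P* = $57 and Q* = 187.
With the tax collected from suppliers, supply shifts: Qs = 2(P − 28.5) + 73.
New equilibrium: buyers pay $76, suppliers receive $47.5, Q = 168. (Wedge: Pb − Ps = 28.5.)
The less price-elastic side of the market bears the larger share of a per-unit tax.

Buyers pay $76; suppliers receive $47.5; quantity = 168.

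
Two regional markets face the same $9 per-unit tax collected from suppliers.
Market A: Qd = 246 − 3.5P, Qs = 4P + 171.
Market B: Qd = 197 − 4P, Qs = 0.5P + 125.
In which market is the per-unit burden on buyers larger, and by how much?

Market A: pre-tax P* = $10, Q* = 211; post-tax Q = 194.2; per-unit burden on buyers = $4.8.
Market B: pre-tax P* = $16, Q* = 133; post-tax Q = 129; per-unit burden on buyers = $1.
Difference: $4.8 vs $1 → market A is larger by $3.8.

Market A, by $3.8.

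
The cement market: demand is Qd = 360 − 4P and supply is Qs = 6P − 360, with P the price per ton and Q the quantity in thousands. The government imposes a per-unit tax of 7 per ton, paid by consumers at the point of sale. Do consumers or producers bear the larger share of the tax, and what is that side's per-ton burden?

Before the tax: set 360 − 4P = 6P − 360 → P* = 72, Q* = 72.
With the tax collected from consumers, demand (in seller-price terms) shifts: Qd = 360 − 4(P + 7).
New equilibrium: consumers pay 76.2, producers receive 69.2, Q = 55.2. (Wedge: Pb − Ps = 7.)
Per-ton burden: consumers 4.2, producers 2.8.
Consumers take the larger share because demand is less price-elastic here (demand slope 4 vs supply slope 6).
The less price-elastic side of the market bears the larger share of a per-unit tax.

Consumers bear the larger share: 4.2 per ton.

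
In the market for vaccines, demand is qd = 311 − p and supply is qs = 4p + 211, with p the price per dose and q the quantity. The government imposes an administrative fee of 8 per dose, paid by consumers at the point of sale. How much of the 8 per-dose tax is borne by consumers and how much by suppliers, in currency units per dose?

Before the tax: set 311 − p = 4p + 211 → p* = 20, q* = 291.
With the tax collected from consumers, demand (in seller-price terms) shifts: qd = 311 − (p + 8).
Solving gives q = 284.6 with consumers paying 26.4 and suppliers receiving 18.4 (the 8 wedge).
Burden on consumers: 6.4; on suppliers: 1.6. (They sum to 8.)
The less price-elastic side of the market bears the larger share of a per-unit tax.

Consumers bear 6.4 per dose; suppliers bear 1.6 per dose.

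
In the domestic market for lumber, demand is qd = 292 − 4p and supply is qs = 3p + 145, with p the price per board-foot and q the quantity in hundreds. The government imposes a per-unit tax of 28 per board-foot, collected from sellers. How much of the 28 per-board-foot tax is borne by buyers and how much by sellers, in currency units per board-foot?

Buyers bear 12 per board-foot; sellers bear 16 per board-foot.

Before the tax: set 292 − 4p = 3p + 145 → p* = 21, q* = 208.
With the tax collected from sellers, supply shifts: qs = 3(p − 28) + 145.
New equilibrium: buyers pay 33, sellers receive 5, q = 160. (Wedge: pb − ps = 28.)
Burden on buyers: 12; on sellers: 16. (They sum to 28.)
The less price-elastic side of the market bears the larger share of a per-unit tax.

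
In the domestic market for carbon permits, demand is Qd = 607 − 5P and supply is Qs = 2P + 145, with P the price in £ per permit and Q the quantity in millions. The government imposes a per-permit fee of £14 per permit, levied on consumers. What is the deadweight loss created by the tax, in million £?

Without the tax, 607 − 5P = 2P + 145 gives 7P = 462, so P* = £66 and Q* = 277.
With the tax collected from consumers, demand (in seller-price terms) shifts: Qd = 607 − 5(P + 14).
New equilibrium: consumers pay £70, suppliers receive £56, Q = 257. (Wedge: Pb − Ps = 14.)
Quantity falls by |ΔQ| = |277 − 257| = 20.
DWL = ½ · t · |ΔQ| = ½ · 14 · 20 = £140.

Deadweight loss = £140 million.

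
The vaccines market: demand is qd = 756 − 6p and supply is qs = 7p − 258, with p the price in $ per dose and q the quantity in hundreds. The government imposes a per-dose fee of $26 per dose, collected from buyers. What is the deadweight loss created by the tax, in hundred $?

Deadweight loss = $1092 hundred.

Without the tax, 756 − 6p = 7p − 258 gives 13p = 1014, so p* = $78 and q* = 288.
With the tax collected from buyers, demand (in seller-price terms) shifts: qd = 756 − 6(p + 26).
New equilibrium: buyers pay $92, producers receive $66, q = 204. (Wedge: pb − ps = 26.)
Quantity falls by |ΔQ| = |288 − 204| = 84.
DWL = ½ · t · |ΔQ| = ½ · 26 · 84 = $1092.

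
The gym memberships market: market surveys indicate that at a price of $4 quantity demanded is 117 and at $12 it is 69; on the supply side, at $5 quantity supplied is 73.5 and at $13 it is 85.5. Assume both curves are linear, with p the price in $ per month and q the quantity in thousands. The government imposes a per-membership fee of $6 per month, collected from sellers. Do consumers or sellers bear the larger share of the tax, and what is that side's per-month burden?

Sellers bear the larger share: $4.8 per month.

Demand slope: (69 − 117)/(12 − 4) = -6, so qd = 141 − 6p.
Supply slope: (85.5 − 73.5)/(13 − 5) = 1.5, so qs = 1.5p + 66.
Before the tax: set 141 − 6p = 1.5p + 66 → p* = $10, q* = 81.
With the tax collected from sellers, supply shifts: qs = 1.5(p − 6) + 66.
New equilibrium: consumers pay $11.2, sellers receive $5.2, q = 73.8. (Wedge: pb − ps = 6.)
Per-month burden: consumers $1.2, sellers $4.8.
Sellers take the larger share because supply is less price-elastic here (demand slope 6 vs supply slope 1.5).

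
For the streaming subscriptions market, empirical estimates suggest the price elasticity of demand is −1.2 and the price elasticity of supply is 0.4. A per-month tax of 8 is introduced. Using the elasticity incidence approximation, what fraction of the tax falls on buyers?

Incidence ratio: buyers' share ≈ εs / (εs + |εd|) = 0.4 / (0.4 + 1.2) = 0.25.
Supply is the less elastic side, so buyers bear the smaller share.

Buyers' share ≈ 0.25.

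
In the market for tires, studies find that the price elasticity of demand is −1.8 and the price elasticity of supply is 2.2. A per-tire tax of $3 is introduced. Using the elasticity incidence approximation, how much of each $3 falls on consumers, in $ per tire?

Incidence ratio: consumers' share ≈ εs / (εs + |εd|) = 2.2 / (2.2 + 1.8) = 0.55.
So consumers bear ≈ 0.55 × $3 = $1.65; producers bear $1.35.

Consumers bear ≈ $1.65 per tire.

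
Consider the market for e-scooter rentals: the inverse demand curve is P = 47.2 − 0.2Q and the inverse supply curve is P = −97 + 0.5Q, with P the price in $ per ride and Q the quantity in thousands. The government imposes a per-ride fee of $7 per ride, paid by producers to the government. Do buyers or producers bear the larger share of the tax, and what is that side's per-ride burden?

Producers bear the larger share: $5 per ride.

Inverting to Q(P) form: Qd = 236 − 5P; Qs = 2P + 194.
Without the tax, 236 − 5P = 2P + 194 gives 7P = 42, so P* = $6 and Q* = 206.
With the tax collected from producers, supply shifts: Qs = 2(P − 7) + 194.
Solving gives Q = 196 with buyers paying $8 and producers receiving $1 (the $7 wedge).
Per-ride burden: buyers $2, producers $5.
Producers take the larger share because supply is less price-elastic here (demand slope 5 vs supply slope 2).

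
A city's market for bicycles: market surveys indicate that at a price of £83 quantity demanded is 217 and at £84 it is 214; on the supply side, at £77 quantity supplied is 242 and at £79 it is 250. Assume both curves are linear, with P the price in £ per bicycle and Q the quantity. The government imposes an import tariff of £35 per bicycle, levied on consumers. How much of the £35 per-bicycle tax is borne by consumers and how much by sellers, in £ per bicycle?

Demand slope: (214 − 217)/(84 − 83) = -3, so Qd = 466 − 3P.
Supply slope: (250 − 242)/(79 − 77) = 4, so Qs = 4P − 66.
Before the tax: set 466 − 3P = 4P − 66 → P* = £76, Q* = 238.
With the tax collected from consumers, demand (in seller-price terms) shifts: Qd = 466 − 3(P + 35).
New equilibrium: consumers pay £96, sellers receive £61, Q = 178. (Wedge: Pb − Ps = 35.)
Burden on consumers: £20; on sellers: £15. (They sum to £35.)

Consumers bear £20 per bicycle; sellers bear £15 per bicycle.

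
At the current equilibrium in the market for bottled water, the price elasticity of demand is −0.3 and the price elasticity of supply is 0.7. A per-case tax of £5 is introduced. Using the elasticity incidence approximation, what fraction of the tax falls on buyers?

Incidence ratio: buyers' share ≈ εs / (εs + |εd|) = 0.7 / (0.7 + 0.3) = 0.7.
Supply is the more elastic side, so buyers bear the larger share.

Buyers' share ≈ 0.7.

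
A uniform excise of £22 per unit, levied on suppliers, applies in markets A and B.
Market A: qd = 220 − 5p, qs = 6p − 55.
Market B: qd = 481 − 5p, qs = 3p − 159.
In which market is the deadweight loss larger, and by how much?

Market A: pre-tax p* = £25, q* = 95; post-tax q = 35; deadweight loss = £660.
Market B: pre-tax p* = £80, q* = 81; post-tax q = 39.75; deadweight loss = £453.75.
Difference: £660 vs £453.75 → market A is larger by £206.25.

Market A, by £206.25.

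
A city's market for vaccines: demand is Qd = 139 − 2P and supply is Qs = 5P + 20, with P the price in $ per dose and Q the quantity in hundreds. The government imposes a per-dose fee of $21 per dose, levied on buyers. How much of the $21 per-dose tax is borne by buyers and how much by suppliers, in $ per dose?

Buyers bear $15 per dose; suppliers bear $6 per dose.

Without the tax, 139 − 2P = 5P + 20 gives 7P = 119, so P* = $17 and Q* = 105.
With the tax collected from buyers, demand (in seller-price terms) shifts: Qd = 139 − 2(P + 21).
Solving gives Q = 75 with buyers paying $32 and suppliers receiving $11 (the $21 wedge).
Burden on buyers: $15; on suppliers: $6. (They sum to $21.)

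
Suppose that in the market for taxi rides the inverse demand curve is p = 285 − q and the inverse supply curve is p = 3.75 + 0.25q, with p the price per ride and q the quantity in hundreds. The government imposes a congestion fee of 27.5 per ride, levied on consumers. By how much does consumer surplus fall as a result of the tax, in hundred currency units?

Inverting to q(p) form: qd = 285 − p; qs = 4p − 15.
Before the tax: set 285 − p = 4p − 15 → p* = 60, q* = 225.
With the tax collected from consumers, demand (in seller-price terms) shifts: qd = 285 − (p + 27.5).
Solving gives q = 203 with consumers paying 82 and suppliers receiving 54.5 (the 27.5 wedge).
ΔCS is the trapezoid between Q = 203 and Q = 225 of height 22: ½ · (225 + 203) · 22 = 4708.

Consumer surplus falls by 4708 hundred.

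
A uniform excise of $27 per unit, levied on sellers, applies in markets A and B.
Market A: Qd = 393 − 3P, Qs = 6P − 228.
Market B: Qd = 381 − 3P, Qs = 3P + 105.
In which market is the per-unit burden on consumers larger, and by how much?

Market A: pre-tax P* = $69, Q* = 186; post-tax Q = 132; per-unit burden on consumers = $18.
Market B: pre-tax P* = $46, Q* = 243; post-tax Q = 202.5; per-unit burden on consumers = $13.5.
Difference: $18 vs $13.5 → market A is larger by $4.5.

Market A, by $4.5.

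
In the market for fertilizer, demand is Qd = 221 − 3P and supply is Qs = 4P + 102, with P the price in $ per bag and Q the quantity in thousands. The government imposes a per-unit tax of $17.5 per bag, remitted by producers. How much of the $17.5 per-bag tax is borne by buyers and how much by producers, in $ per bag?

Buyers bear $10 per bag; producers bear $7.5 per bag.

Without the tax, 221 − 3P = 4P + 102 gives 7P = 119, so P* = $17 and Q* = 170.
With the tax collected from producers, supply shifts: Qs = 4(P − 17.5) + 102.
Solving gives Q = 140 with buyers paying $27 and producers receiving $9.5 (the $17.5 wedge).
Burden on buyers: $10; on producers: $7.5. (They sum to $17.5.)
The less price-elastic side of the market bears the larger share of a per-unit tax.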